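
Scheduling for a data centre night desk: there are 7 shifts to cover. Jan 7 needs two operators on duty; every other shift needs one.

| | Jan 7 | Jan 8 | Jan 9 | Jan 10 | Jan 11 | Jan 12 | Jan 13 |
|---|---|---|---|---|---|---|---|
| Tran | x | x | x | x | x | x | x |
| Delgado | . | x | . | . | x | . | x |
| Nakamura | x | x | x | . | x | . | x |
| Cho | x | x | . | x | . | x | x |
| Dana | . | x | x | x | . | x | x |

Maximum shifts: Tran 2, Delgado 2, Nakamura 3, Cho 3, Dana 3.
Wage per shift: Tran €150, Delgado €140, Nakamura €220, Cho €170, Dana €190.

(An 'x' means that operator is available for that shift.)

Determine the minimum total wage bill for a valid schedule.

Picking the cheapest available operator for each shift independently would cost €1190, but that ignores the shift limits.
An optimal schedule: Jan 7→Tran+Cho, Jan 8→Delgado, Jan 9→Tran, Jan 10→Cho, Jan 11→Delgado, Jan 12→Cho, Jan 13→Dana.
Total: 150 + 170 + 140 + 150 + 170 + 140 + 170 + 190 = €1280.

€1280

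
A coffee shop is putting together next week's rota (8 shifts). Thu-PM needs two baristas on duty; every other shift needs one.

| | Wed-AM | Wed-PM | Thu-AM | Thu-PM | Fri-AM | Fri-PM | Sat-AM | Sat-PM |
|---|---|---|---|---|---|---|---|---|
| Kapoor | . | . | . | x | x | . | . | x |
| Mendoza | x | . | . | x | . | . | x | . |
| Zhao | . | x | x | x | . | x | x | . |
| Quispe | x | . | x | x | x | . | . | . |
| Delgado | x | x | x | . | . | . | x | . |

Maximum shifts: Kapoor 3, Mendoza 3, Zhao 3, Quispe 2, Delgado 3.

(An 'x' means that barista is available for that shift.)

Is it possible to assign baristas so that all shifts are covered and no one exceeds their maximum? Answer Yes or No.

Fri-PM can only be covered by Zhao, so that assignment is forced.
Sat-PM can only be covered by Kapoor, so that assignment is forced.
One valid schedule: Wed-AM→Mendoza, Wed-PM→Zhao, Thu-AM→Zhao, Thu-PM→Kapoor+Mendoza, Fri-AM→Kapoor, Fri-PM→Zhao, Sat-AM→Mendoza, Sat-PM→Kapoor.
Loads: Kapoor 3/3, Mendoza 3/3, Zhao 3/3, Quispe 0/2, Delgado 0/3 — all within limits.

Yes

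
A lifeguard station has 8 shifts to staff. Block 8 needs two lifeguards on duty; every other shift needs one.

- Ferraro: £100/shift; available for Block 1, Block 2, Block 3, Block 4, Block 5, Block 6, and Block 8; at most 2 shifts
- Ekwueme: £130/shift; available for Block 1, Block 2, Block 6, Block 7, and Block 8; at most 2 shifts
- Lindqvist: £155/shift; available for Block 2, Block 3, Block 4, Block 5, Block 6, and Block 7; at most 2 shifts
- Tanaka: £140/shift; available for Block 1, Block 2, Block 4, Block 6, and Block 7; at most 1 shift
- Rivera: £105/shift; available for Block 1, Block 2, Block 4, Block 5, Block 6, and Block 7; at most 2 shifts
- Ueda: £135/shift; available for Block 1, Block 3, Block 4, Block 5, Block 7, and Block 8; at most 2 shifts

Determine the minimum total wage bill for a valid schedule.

£1080

Picking the cheapest available lifeguard for each shift independently would cost £935, but that ignores the shift limits.
An optimal schedule: Block 1→Rivera, Block 2→Ekwueme, Block 3→Ferraro, Block 4→Ueda, Block 5→Rivera, Block 6→Tanaka, Block 7→Ueda, Block 8→Ferraro+Ekwueme.
Total: 105 + 130 + 100 + 135 + 105 + 140 + 135 + 100 + 130 = £1080.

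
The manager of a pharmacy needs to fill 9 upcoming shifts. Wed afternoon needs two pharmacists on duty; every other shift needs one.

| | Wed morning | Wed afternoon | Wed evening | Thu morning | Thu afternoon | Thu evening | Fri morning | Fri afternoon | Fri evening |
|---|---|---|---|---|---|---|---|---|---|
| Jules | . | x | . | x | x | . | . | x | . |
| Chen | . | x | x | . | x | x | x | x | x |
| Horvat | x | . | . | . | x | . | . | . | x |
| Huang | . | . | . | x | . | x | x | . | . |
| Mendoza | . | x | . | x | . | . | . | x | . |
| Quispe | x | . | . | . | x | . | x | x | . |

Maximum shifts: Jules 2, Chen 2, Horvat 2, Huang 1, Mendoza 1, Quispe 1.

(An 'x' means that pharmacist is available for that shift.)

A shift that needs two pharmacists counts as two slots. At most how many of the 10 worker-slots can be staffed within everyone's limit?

Total capacity across all pharmacists is 2+2+2+1+1+1 = 9, and 10 slots are needed, so at most 9 can be filled.
An assignment achieving 9: Wed morning→Horvat, Wed afternoon→Jules+Mendoza, Wed evening→Chen, Thu morning→Jules, Thu afternoon→Quispe, Thu evening→Chen, Fri morning→Huang, Fri evening→Horvat.
Loads: Jules 2/2, Chen 2/2, Horvat 2/2, Huang 1/1, Mendoza 1/1, Quispe 1/1.

9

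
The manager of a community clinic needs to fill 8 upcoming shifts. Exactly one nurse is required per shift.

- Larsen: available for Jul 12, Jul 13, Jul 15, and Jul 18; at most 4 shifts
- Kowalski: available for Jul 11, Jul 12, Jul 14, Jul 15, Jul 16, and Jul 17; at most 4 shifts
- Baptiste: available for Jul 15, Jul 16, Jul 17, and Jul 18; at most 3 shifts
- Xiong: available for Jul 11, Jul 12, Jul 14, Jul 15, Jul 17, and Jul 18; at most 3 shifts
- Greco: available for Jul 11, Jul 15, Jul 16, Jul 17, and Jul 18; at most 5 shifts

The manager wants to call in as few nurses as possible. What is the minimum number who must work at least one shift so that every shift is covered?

2

8 slots to fill and no one can take more than 5, so at least ⌈8/5⌉ = 2 nurses are needed.
Larsen and Kowalski alone can cover everything: Jul 11→Kowalski, Jul 12→Larsen, Jul 13→Larsen, Jul 14→Kowalski, Jul 15→Larsen, Jul 16→Kowalski, Jul 17→Kowalski, Jul 18→Larsen.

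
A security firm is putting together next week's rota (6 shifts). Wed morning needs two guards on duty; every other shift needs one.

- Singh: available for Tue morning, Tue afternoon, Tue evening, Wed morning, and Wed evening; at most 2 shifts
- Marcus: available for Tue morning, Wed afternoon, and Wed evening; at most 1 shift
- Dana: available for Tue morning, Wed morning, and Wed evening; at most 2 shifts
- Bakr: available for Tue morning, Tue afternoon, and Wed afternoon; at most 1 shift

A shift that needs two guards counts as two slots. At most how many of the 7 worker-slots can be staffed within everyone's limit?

6

Total capacity across all guards is 2+1+2+1 = 6, and 7 slots are needed, so at most 6 can be filled.
An assignment achieving 6: Tue morning→Bakr, Tue afternoon→Singh, Tue evening→Singh, Wed morning→Dana, Wed afternoon→Marcus, Wed evening→Dana.
Loads: Singh 2/2, Marcus 1/1, Dana 2/2, Bakr 1/1.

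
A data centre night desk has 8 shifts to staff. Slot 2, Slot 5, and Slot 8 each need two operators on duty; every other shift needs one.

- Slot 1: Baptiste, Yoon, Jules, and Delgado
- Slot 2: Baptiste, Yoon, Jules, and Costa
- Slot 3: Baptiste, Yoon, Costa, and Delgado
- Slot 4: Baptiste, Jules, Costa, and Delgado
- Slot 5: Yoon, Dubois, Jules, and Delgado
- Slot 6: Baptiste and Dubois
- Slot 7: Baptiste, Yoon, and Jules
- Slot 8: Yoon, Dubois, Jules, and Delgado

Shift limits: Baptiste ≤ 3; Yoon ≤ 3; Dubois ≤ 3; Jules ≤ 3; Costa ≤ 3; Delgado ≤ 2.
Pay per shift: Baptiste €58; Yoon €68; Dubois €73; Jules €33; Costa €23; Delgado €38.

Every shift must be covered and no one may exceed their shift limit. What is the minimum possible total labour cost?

€418

Picking the cheapest available operator for each shift independently would cost €368, but that ignores the shift limits.
An optimal schedule: Slot 1→Baptiste, Slot 2→Costa+Baptiste, Slot 3→Costa, Slot 4→Costa, Slot 5→Jules+Delgado, Slot 6→Baptiste, Slot 7→Jules, Slot 8→Jules+Delgado.
Total: 58 + 23 + 58 + 23 + 23 + 33 + 38 + 58 + 33 + 33 + 38 = €418.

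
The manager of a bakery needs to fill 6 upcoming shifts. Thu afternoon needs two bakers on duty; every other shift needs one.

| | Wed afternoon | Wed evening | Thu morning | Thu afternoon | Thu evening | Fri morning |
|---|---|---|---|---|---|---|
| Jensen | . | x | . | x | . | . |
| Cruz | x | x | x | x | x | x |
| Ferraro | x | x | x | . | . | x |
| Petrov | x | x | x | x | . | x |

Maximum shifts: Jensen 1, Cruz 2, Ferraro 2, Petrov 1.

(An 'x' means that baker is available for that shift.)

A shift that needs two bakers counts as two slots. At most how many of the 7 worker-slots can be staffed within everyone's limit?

6

Total capacity across all bakers is 1+2+2+1 = 6, and 7 slots are needed, so at most 6 can be filled.
An assignment achieving 6: Wed afternoon→Cruz, Thu morning→Ferraro, Thu afternoon→Jensen+Petrov, Thu evening→Cruz, Fri morning→Ferraro.
Loads: Jensen 1/1, Cruz 2/2, Ferraro 2/2, Petrov 1/1.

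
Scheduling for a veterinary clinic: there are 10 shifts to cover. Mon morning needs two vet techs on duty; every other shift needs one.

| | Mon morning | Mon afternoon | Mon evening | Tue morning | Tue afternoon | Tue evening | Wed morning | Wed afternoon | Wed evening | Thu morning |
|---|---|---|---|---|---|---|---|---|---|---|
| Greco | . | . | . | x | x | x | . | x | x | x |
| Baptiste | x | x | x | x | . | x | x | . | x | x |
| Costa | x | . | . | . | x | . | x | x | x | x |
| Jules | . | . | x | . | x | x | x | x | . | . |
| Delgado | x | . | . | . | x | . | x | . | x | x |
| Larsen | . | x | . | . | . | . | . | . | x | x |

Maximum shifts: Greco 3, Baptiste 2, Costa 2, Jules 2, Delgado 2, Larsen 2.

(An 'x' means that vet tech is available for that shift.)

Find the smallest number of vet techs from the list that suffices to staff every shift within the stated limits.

11 slots to fill and no one can take more than 3, so at least ⌈11/3⌉ = 4 vet techs are needed.
Any 4 vet techs together have capacity at most 3+2+2+2 = 9 < 11 slots, so 4 can never suffice.
Greco, Baptiste, Costa, Jules, and Delgado alone can cover everything: Mon morning→Costa+Delgado, Mon afternoon→Baptiste, Mon evening→Baptiste, Tue morning→Greco, Tue afternoon→Jules, Tue evening→Greco, Wed morning→Jules, Wed afternoon→Greco, Wed evening→Costa, Thu morning→Delgado.

5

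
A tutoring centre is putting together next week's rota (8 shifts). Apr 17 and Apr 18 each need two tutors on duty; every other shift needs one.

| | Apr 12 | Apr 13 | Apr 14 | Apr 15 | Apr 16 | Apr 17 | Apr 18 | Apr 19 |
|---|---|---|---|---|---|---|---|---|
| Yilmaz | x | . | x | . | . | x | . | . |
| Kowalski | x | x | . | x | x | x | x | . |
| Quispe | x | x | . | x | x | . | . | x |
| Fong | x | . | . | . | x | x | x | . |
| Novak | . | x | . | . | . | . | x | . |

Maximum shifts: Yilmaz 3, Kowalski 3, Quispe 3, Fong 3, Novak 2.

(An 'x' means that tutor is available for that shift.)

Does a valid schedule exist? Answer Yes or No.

Yes

Apr 14 can only be covered by Yilmaz, so that assignment is forced.
Apr 19 can only be covered by Quispe, so that assignment is forced.
One valid schedule: Apr 12→Yilmaz, Apr 13→Kowalski, Apr 14→Yilmaz, Apr 15→Kowalski, Apr 16→Kowalski, Apr 17→Yilmaz+Fong, Apr 18→Fong+Novak, Apr 19→Quispe.
Loads: Yilmaz 3/3, Kowalski 3/3, Quispe 1/3, Fong 2/3, Novak 1/2 — all within limits.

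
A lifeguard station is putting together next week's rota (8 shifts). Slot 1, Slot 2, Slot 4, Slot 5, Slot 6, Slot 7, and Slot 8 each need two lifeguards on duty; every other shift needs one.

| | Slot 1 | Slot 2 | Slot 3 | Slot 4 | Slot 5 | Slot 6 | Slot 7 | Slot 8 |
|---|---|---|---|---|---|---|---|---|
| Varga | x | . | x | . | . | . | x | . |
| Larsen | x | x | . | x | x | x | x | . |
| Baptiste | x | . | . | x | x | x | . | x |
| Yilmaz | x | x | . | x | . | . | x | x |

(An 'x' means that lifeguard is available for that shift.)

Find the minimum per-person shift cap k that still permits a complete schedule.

With 4 lifeguards and 15 worker-slots to fill, someone must work at least ⌈15/4⌉ = 4 shifts, so k ≥ 4.
k = 4 works: Slot 1→Varga+Yilmaz, Slot 2→Larsen+Yilmaz, Slot 3→Varga, Slot 4→Larsen+Baptiste, Slot 5→Larsen+Baptiste, Slot 6→Larsen+Baptiste, Slot 7→Varga+Yilmaz, Slot 8→Baptiste+Yilmaz.
Loads: Varga 3, Larsen 4, Baptiste 4, Yilmaz 4 — all ≤ 4.

4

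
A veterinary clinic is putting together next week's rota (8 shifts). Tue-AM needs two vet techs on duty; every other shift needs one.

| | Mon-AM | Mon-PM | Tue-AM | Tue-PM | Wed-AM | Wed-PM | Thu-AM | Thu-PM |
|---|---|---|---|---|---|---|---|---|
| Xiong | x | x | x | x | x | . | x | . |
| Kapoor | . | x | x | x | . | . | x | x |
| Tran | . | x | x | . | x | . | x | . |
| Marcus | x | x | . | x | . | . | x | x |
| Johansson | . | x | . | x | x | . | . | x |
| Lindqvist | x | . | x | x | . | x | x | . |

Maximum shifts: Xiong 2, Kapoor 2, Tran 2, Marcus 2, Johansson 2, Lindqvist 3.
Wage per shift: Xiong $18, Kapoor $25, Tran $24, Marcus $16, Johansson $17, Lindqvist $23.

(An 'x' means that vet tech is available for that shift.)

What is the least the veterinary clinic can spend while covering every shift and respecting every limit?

$171

Wed-PM can only be covered by Lindqvist, so that assignment is forced.
Picking the cheapest available vet tech for each shift independently would cost $161, but that ignores the shift limits.
An optimal schedule: Mon-AM→Marcus, Mon-PM→Johansson, Tue-AM→Xiong+Lindqvist, Tue-PM→Xiong, Wed-AM→Johansson, Wed-PM→Lindqvist, Thu-AM→Lindqvist, Thu-PM→Marcus.
Total: 16 + 17 + 18 + 23 + 18 + 17 + 23 + 23 + 16 = $171.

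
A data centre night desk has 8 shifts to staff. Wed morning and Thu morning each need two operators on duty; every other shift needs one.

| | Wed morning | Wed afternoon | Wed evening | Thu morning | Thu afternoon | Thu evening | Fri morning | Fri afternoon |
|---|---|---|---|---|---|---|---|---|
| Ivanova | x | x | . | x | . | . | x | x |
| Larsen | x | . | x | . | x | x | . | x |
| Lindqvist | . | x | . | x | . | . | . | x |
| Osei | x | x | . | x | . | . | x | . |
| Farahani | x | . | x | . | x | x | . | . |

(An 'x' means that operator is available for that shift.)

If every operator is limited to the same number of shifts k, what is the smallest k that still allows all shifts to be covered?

2

With 5 operators and 10 worker-slots to fill, someone must work at least ⌈10/5⌉ = 2 shifts, so k ≥ 2.
k = 2 works: Wed morning→Osei+Farahani, Wed afternoon→Ivanova, Wed evening→Larsen, Thu morning→Lindqvist+Osei, Thu afternoon→Larsen, Thu evening→Farahani, Fri morning→Ivanova, Fri afternoon→Lindqvist.
Loads: Ivanova 2, Larsen 2, Lindqvist 2, Osei 2, Farahani 2 — all ≤ 2.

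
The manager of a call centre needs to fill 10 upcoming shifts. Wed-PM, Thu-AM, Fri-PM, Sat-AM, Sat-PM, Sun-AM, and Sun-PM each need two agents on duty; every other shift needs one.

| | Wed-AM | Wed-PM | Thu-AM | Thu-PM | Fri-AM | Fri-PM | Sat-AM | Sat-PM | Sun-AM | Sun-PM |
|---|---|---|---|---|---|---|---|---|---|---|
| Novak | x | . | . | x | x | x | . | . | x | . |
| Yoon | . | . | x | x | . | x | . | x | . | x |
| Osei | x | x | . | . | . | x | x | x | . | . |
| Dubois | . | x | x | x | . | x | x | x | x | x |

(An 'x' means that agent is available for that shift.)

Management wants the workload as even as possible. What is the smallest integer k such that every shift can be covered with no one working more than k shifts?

5

With 4 agents and 17 worker-slots to fill, someone must work at least ⌈17/4⌉ = 5 shifts, so k ≥ 5.
k = 5 works: Wed-AM→Novak, Wed-PM→Osei+Dubois, Thu-AM→Yoon+Dubois, Thu-PM→Novak, Fri-AM→Novak, Fri-PM→Novak+Yoon, Sat-AM→Osei+Dubois, Sat-PM→Yoon+Osei, Sun-AM→Novak+Dubois, Sun-PM→Yoon+Dubois.
Loads: Novak 5, Yoon 4, Osei 3, Dubois 5 — all ≤ 5.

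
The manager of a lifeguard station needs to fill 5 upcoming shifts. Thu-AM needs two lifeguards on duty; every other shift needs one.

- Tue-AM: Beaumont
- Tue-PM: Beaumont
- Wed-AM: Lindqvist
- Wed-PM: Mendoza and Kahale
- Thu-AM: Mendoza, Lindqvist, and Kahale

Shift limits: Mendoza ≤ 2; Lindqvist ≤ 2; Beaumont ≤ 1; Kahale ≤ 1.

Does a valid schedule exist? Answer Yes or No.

No

Total capacity is 6 and 6 slots are needed, so capacity alone doesn't rule it out.
Shifts {Tue-AM, Tue-PM} need 2 worker-slots in total, but the lifeguards available for any of those shifts (Beaumont) can supply at most 1 among them. So no valid schedule exists.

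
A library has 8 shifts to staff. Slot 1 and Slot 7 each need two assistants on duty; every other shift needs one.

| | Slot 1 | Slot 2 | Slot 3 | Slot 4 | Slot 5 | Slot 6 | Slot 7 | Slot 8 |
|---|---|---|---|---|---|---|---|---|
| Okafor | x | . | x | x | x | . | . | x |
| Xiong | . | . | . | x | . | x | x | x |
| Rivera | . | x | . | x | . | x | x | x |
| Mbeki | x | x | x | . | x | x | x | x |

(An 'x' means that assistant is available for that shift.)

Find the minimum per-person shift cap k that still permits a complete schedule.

With 4 assistants and 10 worker-slots to fill, someone must work at least ⌈10/4⌉ = 3 shifts, so k ≥ 3.
k = 3 works: Slot 1→Okafor+Mbeki, Slot 2→Rivera, Slot 3→Okafor, Slot 4→Xiong, Slot 5→Okafor, Slot 6→Xiong, Slot 7→Xiong+Rivera, Slot 8→Rivera.
Loads: Okafor 3, Xiong 3, Rivera 3, Mbeki 1 — all ≤ 3.

3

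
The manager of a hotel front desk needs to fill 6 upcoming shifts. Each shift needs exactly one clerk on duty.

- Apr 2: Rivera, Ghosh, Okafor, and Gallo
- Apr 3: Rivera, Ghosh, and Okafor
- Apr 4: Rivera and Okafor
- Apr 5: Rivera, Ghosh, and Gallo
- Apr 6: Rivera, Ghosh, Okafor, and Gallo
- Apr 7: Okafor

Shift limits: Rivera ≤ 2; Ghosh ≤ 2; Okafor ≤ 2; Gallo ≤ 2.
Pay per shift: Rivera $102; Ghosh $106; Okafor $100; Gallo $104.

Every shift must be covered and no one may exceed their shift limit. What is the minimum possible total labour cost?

$612

Apr 7 can only be covered by Okafor, so that assignment is forced.
Picking the cheapest available clerk for each shift independently would cost $602, but that ignores the shift limits.
An optimal schedule: Apr 2→Gallo, Apr 3→Rivera, Apr 4→Okafor, Apr 5→Rivera, Apr 6→Gallo, Apr 7→Okafor.
Total: 104 + 102 + 100 + 102 + 104 + 100 = $612.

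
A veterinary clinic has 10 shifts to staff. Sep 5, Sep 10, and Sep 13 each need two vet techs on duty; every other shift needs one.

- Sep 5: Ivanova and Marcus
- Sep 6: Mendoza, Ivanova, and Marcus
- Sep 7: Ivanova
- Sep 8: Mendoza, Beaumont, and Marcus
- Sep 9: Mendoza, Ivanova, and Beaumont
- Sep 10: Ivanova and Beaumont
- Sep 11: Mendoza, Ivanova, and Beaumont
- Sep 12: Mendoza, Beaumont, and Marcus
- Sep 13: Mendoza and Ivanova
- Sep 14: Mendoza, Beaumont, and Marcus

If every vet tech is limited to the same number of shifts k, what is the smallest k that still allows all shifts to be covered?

4

With 4 vet techs and 13 worker-slots to fill, someone must work at least ⌈13/4⌉ = 4 shifts, so k ≥ 4.
k = 4 works: Sep 5→Ivanova+Marcus, Sep 6→Mendoza, Sep 7→Ivanova, Sep 8→Mendoza, Sep 9→Mendoza, Sep 10→Ivanova+Beaumont, Sep 11→Beaumont, Sep 12→Beaumont, Sep 13→Mendoza+Ivanova, Sep 14→Beaumont.
Loads: Mendoza 4, Ivanova 4, Beaumont 4, Marcus 1 — all ≤ 4.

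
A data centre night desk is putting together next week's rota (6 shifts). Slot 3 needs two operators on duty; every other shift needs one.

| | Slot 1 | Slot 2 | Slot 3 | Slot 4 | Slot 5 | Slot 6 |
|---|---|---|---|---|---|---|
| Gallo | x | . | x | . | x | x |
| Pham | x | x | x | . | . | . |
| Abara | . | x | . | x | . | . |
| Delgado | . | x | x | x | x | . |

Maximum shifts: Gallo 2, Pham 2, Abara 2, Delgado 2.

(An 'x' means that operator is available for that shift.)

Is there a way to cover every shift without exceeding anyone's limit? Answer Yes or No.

Slot 6 can only be covered by Gallo, so that assignment is forced.
One valid schedule: Slot 1→Gallo, Slot 2→Pham, Slot 3→Pham+Delgado, Slot 4→Abara, Slot 5→Delgado, Slot 6→Gallo.
Loads: Gallo 2/2, Pham 2/2, Abara 1/2, Delgado 2/2 — all within limits.

Yes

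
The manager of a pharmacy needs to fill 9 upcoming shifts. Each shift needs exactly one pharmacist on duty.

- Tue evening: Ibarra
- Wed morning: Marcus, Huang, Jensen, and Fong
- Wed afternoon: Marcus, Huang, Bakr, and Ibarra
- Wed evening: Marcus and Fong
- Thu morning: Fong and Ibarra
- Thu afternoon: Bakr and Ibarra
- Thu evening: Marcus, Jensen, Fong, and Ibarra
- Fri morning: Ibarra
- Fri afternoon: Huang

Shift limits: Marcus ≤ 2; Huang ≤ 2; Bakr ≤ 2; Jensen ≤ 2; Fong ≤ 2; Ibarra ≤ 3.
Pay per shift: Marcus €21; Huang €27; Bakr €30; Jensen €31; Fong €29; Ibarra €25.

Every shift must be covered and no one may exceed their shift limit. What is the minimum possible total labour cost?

€229

Tue evening can only be covered by Ibarra, so that assignment is forced.
Fri morning can only be covered by Ibarra, so that assignment is forced.
Fri afternoon can only be covered by Huang, so that assignment is forced.
Picking the cheapest available pharmacist for each shift independently would cost €211, but that ignores the shift limits.
An optimal schedule: Tue evening→Ibarra, Wed morning→Marcus, Wed afternoon→Huang, Wed evening→Marcus, Thu morning→Fong, Thu afternoon→Ibarra, Thu evening→Fong, Fri morning→Ibarra, Fri afternoon→Huang.
Total: 25 + 21 + 27 + 21 + 29 + 25 + 29 + 25 + 27 = €229.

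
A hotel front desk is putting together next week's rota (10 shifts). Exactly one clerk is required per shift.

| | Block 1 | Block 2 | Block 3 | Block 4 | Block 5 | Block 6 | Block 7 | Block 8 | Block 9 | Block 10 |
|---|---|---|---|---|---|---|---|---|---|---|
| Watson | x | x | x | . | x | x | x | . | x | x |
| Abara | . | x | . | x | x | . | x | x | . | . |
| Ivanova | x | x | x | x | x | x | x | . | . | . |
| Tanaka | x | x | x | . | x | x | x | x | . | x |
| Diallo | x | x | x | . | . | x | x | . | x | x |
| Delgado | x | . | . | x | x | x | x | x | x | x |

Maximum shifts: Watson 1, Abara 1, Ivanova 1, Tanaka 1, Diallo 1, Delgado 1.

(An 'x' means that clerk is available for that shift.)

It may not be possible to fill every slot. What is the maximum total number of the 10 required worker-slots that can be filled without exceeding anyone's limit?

6

Total capacity across all clerks is 1+1+1+1+1+1 = 6, and 10 slots are needed, so at most 6 can be filled.
An assignment achieving 6: Block 1→Delgado, Block 3→Ivanova, Block 4→Abara, Block 8→Tanaka, Block 9→Watson, Block 10→Diallo.
Loads: Watson 1/1, Abara 1/1, Ivanova 1/1, Tanaka 1/1, Diallo 1/1, Delgado 1/1.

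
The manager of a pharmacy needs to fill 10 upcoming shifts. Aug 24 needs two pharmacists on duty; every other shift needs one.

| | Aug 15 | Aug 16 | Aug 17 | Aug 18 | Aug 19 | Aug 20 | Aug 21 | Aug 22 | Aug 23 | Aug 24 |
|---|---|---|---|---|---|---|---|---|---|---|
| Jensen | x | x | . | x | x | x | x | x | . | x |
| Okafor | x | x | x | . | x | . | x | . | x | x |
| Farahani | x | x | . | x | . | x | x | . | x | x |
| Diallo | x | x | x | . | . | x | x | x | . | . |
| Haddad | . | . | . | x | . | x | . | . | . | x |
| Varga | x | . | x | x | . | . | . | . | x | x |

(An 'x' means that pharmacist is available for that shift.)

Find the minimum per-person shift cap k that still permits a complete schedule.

With 6 pharmacists and 11 worker-slots to fill, someone must work at least ⌈11/6⌉ = 2 shifts, so k ≥ 2.
k = 2 works: Aug 15→Varga, Aug 16→Farahani, Aug 17→Okafor, Aug 18→Farahani, Aug 19→Jensen, Aug 20→Diallo, Aug 21→Diallo, Aug 22→Jensen, Aug 23→Okafor, Aug 24→Haddad+Varga.
Loads: Jensen 2, Okafor 2, Farahani 2, Diallo 2, Haddad 1, Varga 2 — all ≤ 2.

2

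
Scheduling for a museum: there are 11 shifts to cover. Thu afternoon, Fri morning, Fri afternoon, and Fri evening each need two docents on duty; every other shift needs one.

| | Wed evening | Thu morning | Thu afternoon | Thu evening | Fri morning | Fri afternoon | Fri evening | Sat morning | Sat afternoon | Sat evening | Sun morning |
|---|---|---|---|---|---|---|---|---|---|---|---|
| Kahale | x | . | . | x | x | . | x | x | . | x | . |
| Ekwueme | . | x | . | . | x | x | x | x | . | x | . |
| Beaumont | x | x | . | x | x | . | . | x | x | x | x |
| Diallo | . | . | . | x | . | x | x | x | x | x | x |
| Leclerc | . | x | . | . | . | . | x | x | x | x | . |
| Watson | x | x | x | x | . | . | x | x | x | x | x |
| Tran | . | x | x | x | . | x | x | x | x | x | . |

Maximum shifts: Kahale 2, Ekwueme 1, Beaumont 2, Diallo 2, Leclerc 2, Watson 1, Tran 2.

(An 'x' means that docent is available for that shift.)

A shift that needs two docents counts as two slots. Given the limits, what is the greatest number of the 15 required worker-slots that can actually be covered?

12

Total capacity across all docents is 2+1+2+2+2+1+2 = 12, and 15 slots are needed, so at most 12 can be filled.
An assignment achieving 12: Wed evening→Kahale, Thu morning→Beaumont, Thu afternoon→Watson+Tran, Thu evening→Diallo, Fri morning→Kahale+Ekwueme, Fri afternoon→Diallo+Tran, Fri evening→Leclerc, Sat afternoon→Leclerc, Sun morning→Beaumont.
Loads: Kahale 2/2, Ekwueme 1/1, Beaumont 2/2, Diallo 2/2, Leclerc 2/2, Watson 1/1, Tran 2/2.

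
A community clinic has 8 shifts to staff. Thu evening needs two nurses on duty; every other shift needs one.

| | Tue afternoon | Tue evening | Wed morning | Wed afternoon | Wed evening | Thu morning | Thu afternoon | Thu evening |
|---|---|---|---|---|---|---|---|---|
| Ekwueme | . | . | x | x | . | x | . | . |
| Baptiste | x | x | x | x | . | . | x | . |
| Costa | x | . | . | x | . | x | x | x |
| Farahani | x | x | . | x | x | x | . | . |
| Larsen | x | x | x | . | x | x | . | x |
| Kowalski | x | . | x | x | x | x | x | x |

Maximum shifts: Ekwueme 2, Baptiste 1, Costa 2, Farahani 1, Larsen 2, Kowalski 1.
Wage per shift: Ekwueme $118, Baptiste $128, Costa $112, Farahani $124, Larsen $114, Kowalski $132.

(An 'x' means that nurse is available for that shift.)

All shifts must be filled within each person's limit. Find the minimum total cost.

$1072

Picking the cheapest available nurse for each shift independently would cost $1016, but that ignores the shift limits.
An optimal schedule: Tue afternoon→Larsen, Tue evening→Baptiste, Wed morning→Ekwueme, Wed afternoon→Ekwueme, Wed evening→Farahani, Thu morning→Kowalski, Thu afternoon→Costa, Thu evening→Costa+Larsen.
Total: 114 + 128 + 118 + 118 + 124 + 132 + 112 + 112 + 114 = $1072.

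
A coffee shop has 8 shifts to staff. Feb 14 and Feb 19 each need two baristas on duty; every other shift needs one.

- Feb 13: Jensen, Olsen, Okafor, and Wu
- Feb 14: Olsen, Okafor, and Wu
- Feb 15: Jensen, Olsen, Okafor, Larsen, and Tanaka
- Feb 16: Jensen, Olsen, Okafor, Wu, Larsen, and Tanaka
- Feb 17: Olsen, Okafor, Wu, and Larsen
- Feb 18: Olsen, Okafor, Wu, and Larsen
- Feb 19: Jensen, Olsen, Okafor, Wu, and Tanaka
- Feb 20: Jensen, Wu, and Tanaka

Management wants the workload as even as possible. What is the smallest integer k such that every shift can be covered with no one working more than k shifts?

With 6 baristas and 10 worker-slots to fill, someone must work at least ⌈10/6⌉ = 2 shifts, so k ≥ 2.
k = 2 works: Feb 13→Jensen, Feb 14→Olsen+Okafor, Feb 15→Larsen, Feb 16→Wu, Feb 17→Olsen, Feb 18→Okafor, Feb 19→Wu+Tanaka, Feb 20→Jensen.
Loads: Jensen 2, Olsen 2, Okafor 2, Wu 2, Larsen 1, Tanaka 1 — all ≤ 2.

2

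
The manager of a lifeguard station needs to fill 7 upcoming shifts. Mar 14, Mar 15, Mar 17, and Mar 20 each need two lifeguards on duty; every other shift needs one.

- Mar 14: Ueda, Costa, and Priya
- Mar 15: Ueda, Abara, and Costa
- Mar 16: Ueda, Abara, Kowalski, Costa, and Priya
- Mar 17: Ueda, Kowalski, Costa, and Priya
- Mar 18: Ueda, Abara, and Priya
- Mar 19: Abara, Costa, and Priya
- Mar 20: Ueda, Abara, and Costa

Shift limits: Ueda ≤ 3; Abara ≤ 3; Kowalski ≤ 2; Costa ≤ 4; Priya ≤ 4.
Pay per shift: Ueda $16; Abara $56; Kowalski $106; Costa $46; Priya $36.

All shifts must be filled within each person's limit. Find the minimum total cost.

Picking the cheapest available lifeguard for each shift independently would cost $296, but that ignores the shift limits.
An optimal schedule: Mar 14→Ueda+Priya, Mar 15→Ueda+Costa, Mar 16→Costa, Mar 17→Priya+Costa, Mar 18→Priya, Mar 19→Priya, Mar 20→Ueda+Costa.
Total: 16 + 36 + 16 + 46 + 46 + 36 + 46 + 36 + 36 + 16 + 46 = $376.

$376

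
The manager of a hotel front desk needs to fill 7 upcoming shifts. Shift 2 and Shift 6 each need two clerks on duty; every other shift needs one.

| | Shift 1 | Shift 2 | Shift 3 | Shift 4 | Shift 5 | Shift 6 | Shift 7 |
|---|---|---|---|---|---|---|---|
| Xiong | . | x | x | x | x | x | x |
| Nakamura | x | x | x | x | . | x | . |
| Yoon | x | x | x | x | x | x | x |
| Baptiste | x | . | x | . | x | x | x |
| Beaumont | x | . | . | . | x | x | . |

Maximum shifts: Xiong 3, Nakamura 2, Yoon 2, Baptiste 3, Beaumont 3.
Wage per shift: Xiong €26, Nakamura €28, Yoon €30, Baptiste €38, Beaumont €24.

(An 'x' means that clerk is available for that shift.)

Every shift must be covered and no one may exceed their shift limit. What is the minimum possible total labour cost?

Picking the cheapest available clerk for each shift independently would cost €230, but that ignores the shift limits.
An optimal schedule: Shift 1→Beaumont, Shift 2→Xiong+Nakamura, Shift 3→Nakamura, Shift 4→Xiong, Shift 5→Beaumont, Shift 6→Beaumont+Yoon, Shift 7→Xiong.
Total: 24 + 26 + 28 + 28 + 26 + 24 + 24 + 30 + 26 = €236.

€236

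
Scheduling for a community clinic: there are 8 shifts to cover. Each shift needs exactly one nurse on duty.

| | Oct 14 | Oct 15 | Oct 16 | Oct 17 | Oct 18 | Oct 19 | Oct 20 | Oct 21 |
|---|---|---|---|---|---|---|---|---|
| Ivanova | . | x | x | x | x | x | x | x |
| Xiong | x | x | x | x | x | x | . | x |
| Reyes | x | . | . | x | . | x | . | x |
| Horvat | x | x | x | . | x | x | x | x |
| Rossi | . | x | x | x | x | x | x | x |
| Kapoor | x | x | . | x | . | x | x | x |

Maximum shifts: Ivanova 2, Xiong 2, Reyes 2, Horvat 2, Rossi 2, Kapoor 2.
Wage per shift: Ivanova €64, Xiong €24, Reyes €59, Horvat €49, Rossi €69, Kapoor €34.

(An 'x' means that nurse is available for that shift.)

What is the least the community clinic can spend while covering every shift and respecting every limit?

Picking the cheapest available nurse for each shift independently would cost €202, but that ignores the shift limits.
An optimal schedule: Oct 14→Xiong, Oct 15→Kapoor, Oct 16→Xiong, Oct 17→Reyes, Oct 18→Horvat, Oct 19→Horvat, Oct 20→Kapoor, Oct 21→Reyes.
Total: 24 + 34 + 24 + 59 + 49 + 49 + 34 + 59 = €332.

€332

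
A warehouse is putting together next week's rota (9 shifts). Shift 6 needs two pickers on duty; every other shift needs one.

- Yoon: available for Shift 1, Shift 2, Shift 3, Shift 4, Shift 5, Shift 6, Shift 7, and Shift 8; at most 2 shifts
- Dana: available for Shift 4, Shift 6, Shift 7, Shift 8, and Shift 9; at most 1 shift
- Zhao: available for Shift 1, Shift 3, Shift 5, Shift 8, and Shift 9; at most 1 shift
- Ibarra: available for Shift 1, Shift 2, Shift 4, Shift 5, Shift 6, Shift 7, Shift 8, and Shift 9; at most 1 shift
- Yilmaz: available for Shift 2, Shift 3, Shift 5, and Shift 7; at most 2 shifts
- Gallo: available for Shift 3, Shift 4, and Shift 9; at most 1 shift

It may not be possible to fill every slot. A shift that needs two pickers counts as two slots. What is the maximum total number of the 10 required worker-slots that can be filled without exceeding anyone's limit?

8

Total capacity across all pickers is 2+1+1+1+2+1 = 8, and 10 slots are needed, so at most 8 can be filled.
An assignment achieving 8: Shift 1→Yoon, Shift 2→Yoon, Shift 3→Zhao, Shift 4→Gallo, Shift 5→Yilmaz, Shift 6→Dana+Ibarra, Shift 7→Yilmaz.
Loads: Yoon 2/2, Dana 1/1, Zhao 1/1, Ibarra 1/1, Yilmaz 2/2, Gallo 1/1.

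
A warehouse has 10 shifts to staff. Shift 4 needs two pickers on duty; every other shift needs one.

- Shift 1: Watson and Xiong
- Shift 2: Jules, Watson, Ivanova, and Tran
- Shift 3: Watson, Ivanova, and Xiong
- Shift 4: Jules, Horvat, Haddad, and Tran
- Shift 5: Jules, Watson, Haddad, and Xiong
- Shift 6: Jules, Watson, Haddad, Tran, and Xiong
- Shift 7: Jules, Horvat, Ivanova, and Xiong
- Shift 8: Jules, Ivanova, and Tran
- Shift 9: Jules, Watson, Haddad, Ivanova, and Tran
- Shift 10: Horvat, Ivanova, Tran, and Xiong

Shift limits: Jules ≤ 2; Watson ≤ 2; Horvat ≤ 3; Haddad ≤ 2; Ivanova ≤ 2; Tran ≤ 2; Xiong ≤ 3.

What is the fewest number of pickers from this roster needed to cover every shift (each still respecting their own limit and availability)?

5

11 slots to fill and no one can take more than 3, so at least ⌈11/3⌉ = 4 pickers are needed.
Any 4 pickers together have capacity at most 3+3+2+2 = 10 < 11 slots, so 4 can never suffice.
Jules, Watson, Horvat, Haddad, and Ivanova alone can cover everything: Shift 1→Watson, Shift 2→Ivanova, Shift 3→Watson, Shift 4→Jules+Horvat, Shift 5→Haddad, Shift 6→Haddad, Shift 7→Horvat, Shift 8→Jules, Shift 9→Ivanova, Shift 10→Horvat.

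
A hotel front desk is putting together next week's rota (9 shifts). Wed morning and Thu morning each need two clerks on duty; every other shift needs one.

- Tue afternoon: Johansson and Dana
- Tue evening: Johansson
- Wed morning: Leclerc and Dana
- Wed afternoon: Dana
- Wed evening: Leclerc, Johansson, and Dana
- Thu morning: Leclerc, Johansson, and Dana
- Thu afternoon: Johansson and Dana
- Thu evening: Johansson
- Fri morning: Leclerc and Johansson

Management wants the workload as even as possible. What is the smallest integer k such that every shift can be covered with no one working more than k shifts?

With 3 clerks and 11 worker-slots to fill, someone must work at least ⌈11/3⌉ = 4 shifts, so k ≥ 4.
k = 4 works: Tue afternoon→Johansson, Tue evening→Johansson, Wed morning→Leclerc+Dana, Wed afternoon→Dana, Wed evening→Leclerc, Thu morning→Leclerc+Dana, Thu afternoon→Johansson, Thu evening→Johansson, Fri morning→Leclerc.
Loads: Leclerc 4, Johansson 4, Dana 3 — all ≤ 4.

4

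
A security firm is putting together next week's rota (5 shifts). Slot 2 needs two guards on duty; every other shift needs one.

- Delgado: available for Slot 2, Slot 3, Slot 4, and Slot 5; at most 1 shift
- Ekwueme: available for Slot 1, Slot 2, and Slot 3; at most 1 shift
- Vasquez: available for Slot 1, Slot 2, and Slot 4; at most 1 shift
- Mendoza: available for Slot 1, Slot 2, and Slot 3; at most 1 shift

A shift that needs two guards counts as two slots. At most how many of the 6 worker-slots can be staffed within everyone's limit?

Total capacity across all guards is 1+1+1+1 = 4, and 6 slots are needed, so at most 4 can be filled.
An assignment achieving 4: Slot 1→Ekwueme, Slot 3→Mendoza, Slot 4→Vasquez, Slot 5→Delgado.
Loads: Delgado 1/1, Ekwueme 1/1, Vasquez 1/1, Mendoza 1/1.

4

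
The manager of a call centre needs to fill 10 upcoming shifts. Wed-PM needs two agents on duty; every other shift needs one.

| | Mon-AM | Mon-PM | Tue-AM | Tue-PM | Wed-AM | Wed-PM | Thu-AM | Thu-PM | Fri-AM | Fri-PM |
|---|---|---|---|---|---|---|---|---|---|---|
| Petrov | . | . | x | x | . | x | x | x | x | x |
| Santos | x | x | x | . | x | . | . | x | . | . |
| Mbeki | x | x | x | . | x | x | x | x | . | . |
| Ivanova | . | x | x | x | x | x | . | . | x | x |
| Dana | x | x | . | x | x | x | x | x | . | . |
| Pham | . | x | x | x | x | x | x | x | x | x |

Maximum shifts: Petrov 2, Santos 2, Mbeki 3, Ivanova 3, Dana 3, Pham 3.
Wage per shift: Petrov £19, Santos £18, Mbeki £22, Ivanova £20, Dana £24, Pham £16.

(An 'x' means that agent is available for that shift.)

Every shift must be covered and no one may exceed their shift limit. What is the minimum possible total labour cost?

Picking the cheapest available agent for each shift independently would cost £181, but that ignores the shift limits.
An optimal schedule: Mon-AM→Santos, Mon-PM→Santos, Tue-AM→Ivanova, Tue-PM→Pham, Wed-AM→Ivanova, Wed-PM→Ivanova+Mbeki, Thu-AM→Petrov, Thu-PM→Petrov, Fri-AM→Pham, Fri-PM→Pham.
Total: 18 + 18 + 20 + 16 + 20 + 20 + 22 + 19 + 19 + 16 + 16 = £204.

£204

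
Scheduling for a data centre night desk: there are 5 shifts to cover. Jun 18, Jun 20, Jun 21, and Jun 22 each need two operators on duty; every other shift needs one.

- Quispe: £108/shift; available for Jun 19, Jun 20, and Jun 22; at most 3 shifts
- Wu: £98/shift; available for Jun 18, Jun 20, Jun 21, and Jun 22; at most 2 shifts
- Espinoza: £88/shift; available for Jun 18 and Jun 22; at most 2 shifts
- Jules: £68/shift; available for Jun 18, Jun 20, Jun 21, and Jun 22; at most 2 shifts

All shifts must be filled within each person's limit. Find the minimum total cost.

Jun 19 can only be covered by Quispe, so that assignment is forced.
Jun 21 can only be covered by Wu and Jules, so that assignment is forced.
Picking the cheapest available operator for each shift independently would cost £752, but that ignores the shift limits.
An optimal schedule: Jun 18→Wu+Espinoza, Jun 19→Quispe, Jun 20→Quispe+Jules, Jun 21→Wu+Jules, Jun 22→Quispe+Espinoza.
Total: 98 + 88 + 108 + 108 + 68 + 98 + 68 + 108 + 88 = £832.

£832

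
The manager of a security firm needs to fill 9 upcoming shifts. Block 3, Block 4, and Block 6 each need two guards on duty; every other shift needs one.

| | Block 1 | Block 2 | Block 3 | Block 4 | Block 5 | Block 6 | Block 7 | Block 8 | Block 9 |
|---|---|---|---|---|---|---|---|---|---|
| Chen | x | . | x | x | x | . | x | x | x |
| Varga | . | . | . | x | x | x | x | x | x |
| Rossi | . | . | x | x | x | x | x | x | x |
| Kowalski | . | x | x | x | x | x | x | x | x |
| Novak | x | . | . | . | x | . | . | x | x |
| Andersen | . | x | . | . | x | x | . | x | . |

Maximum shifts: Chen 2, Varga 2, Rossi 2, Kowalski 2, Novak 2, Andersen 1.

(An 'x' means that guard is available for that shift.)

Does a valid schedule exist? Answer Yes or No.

No

Total capacity is 2+2+2+2+2+1 = 11 but 12 worker-slots are needed — infeasible.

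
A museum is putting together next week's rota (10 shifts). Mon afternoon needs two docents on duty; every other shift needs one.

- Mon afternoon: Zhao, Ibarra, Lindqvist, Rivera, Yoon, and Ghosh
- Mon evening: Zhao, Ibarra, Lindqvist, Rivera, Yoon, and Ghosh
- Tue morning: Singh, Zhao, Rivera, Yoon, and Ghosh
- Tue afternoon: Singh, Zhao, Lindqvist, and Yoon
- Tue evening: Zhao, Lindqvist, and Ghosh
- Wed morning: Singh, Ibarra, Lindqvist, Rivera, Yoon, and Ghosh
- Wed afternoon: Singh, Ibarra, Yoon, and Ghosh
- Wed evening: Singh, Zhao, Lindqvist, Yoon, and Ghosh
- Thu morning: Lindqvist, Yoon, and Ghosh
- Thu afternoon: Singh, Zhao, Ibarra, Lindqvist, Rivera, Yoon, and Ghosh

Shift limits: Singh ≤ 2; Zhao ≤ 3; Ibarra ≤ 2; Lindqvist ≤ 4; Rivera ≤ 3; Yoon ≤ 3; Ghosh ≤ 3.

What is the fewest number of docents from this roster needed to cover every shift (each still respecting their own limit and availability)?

4

11 slots to fill and no one can take more than 4, so at least ⌈11/4⌉ = 3 docents are needed.
Any 3 docents together have capacity at most 4+3+3 = 10 < 11 slots, so 3 can never suffice.
Singh, Zhao, Ibarra, and Lindqvist alone can cover everything: Mon afternoon→Zhao+Ibarra, Mon evening→Zhao, Tue morning→Singh, Tue afternoon→Lindqvist, Tue evening→Zhao, Wed morning→Ibarra, Wed afternoon→Singh, Wed evening→Lindqvist, Thu morning→Lindqvist, Thu afternoon→Lindqvist.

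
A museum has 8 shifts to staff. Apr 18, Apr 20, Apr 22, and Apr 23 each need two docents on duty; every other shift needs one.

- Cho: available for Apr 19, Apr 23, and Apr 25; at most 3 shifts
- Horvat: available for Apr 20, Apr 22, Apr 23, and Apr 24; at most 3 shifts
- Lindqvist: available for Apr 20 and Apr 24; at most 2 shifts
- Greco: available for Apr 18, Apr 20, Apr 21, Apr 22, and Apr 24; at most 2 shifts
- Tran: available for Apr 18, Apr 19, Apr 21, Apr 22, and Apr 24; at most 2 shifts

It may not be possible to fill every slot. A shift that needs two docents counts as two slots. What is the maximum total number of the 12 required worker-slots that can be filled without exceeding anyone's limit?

Total capacity across all docents is 3+3+2+2+2 = 12, and 12 slots are needed, so at most 12 can be filled.
An assignment achieving 12: Apr 18→Greco+Tran, Apr 19→Cho, Apr 20→Horvat+Lindqvist, Apr 21→Greco, Apr 22→Horvat+Tran, Apr 23→Cho+Horvat, Apr 24→Lindqvist, Apr 25→Cho.
Loads: Cho 3/3, Horvat 3/3, Lindqvist 2/2, Greco 2/2, Tran 2/2.

12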